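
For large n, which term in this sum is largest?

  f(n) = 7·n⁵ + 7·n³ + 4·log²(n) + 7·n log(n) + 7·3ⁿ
7·3ⁿ

Looking at each term:
  - 7·n⁵ is O(n⁵)
  - 7·n³ is O(n³)
  - 4·log²(n) is O(log² n)
  - 7·n log(n) is O(n log n)
  - 7·3ⁿ is O(3ⁿ)

The term 7·3ⁿ (O(3ⁿ)) grows fastest and dominates all others.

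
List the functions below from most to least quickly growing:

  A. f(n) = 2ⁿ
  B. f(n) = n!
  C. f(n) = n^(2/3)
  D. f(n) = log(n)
B > A > C > D

Comparing growth rates:
B = n! is O(n!)
A = 2ⁿ is O(2ⁿ)
C = n^(2/3) is O(n^(2/3))
D = log(n) is O(log n)

Therefore, the order from fastest to slowest is: B > A > C > D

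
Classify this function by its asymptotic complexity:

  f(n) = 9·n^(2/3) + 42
O(n^(2/3))

The dominant term in 9·n^(2/3) + 42 is 9·n^(2/3), which is Θ(n^(2/3)).
Lower-order terms (42) are asymptotically negligible.
Constants are absorbed, so the tightest bound is O(n^(2/3)).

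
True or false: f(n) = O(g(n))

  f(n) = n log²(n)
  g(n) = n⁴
True

f(n) = n log²(n) is O(n log² n), and g(n) = n⁴ is O(n⁴).
Since O(n log² n) ⊆ O(n⁴) (f grows no faster than g), f(n) = O(g(n)) is true.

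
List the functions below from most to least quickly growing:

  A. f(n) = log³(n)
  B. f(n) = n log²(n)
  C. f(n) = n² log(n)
C > B > A

Comparing growth rates:
C = n² log(n) is O(n² log n)
B = n log²(n) is O(n log² n)
A = log³(n) is O(log³ n)

Therefore, the order from fastest to slowest is: C > B > A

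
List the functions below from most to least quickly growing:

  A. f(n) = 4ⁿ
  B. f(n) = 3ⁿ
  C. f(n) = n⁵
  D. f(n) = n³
A > B > C > D

Comparing growth rates:
A = 4ⁿ is O(4ⁿ)
B = 3ⁿ is O(3ⁿ)
C = n⁵ is O(n⁵)
D = n³ is O(n³)

Therefore, the order from fastest to slowest is: A > B > C > D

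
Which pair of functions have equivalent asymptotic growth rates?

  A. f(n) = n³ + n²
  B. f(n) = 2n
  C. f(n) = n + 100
B and C

Examining each function:
  A. n³ + n² is O(n³)
  B. 2n is O(n)
  C. n + 100 is O(n)

Functions B and C both have the same complexity class.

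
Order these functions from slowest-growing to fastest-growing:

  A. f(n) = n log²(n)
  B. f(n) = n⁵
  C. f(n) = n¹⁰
A < B < C

Comparing growth rates:
A = n log²(n) is O(n log² n)
B = n⁵ is O(n⁵)
C = n¹⁰ is O(n¹⁰)

Therefore, the order from slowest to fastest is: A < B < C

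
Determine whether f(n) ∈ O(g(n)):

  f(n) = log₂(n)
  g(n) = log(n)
True

f(n) = log₂(n) and g(n) = log(n) are both O(log n).
Big-O permits equal growth rates (f ≤ c·g for some c), so f(n) = O(g(n)) is true.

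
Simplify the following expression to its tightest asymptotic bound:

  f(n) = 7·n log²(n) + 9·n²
Θ(n²)

Order the terms by growth rate: 7·n log²(n) ≺ 9·n².
The fastest-growing term 9·n² dominates as n → ∞; dropping its constant factor gives Θ(n²).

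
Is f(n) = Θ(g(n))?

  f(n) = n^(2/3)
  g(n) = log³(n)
False

f(n) = n^(2/3) is O(n^(2/3)), and g(n) = log³(n) is O(log³ n).
Since they have different growth rates, f(n) = Θ(g(n)) is false.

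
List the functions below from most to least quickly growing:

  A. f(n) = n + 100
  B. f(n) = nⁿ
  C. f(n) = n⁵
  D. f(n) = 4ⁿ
B > D > C > A

Comparing growth rates:
B = nⁿ is O(nⁿ)
D = 4ⁿ is O(4ⁿ)
C = n⁵ is O(n⁵)
A = n + 100 is O(n)

Therefore, the order from fastest to slowest is: B > D > C > A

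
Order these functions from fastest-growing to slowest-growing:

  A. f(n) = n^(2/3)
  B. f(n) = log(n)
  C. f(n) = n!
C > A > B

Comparing growth rates:
C = n! is O(n!)
A = n^(2/3) is O(n^(2/3))
B = log(n) is O(log n)

Therefore, the order from fastest to slowest is: C > A > B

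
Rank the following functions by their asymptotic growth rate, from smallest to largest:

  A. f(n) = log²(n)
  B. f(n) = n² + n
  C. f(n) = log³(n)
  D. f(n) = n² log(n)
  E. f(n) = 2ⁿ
A < C < B < D < E

Comparing growth rates:
A = log²(n) is O(log² n)
C = log³(n) is O(log³ n)
B = n² + n is O(n²)
D = n² log(n) is O(n² log n)
E = 2ⁿ is O(2ⁿ)

Therefore, the order from slowest to fastest is: A < C < B < D < E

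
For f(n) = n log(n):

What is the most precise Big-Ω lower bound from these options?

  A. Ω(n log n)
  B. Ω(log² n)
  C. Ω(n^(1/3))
A

f(n) = n log(n) is Ω(n log n).
All listed options are valid Big-Ω bounds (lower bounds),
but Ω(n log n) is the tightest (largest valid bound).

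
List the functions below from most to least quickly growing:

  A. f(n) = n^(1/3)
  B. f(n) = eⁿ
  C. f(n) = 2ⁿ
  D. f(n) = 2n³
B > C > D > A

Comparing growth rates:
B = eⁿ is O(eⁿ)
C = 2ⁿ is O(2ⁿ)
D = 2n³ is O(n³)
A = n^(1/3) is O(n^(1/3))

Therefore, the order from fastest to slowest is: B > C > D > A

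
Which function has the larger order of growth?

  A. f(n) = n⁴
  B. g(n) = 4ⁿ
B

f(n) = n⁴ is O(n⁴), while g(n) = 4ⁿ is O(4ⁿ).
Since O(4ⁿ) grows faster than O(n⁴), g(n) dominates.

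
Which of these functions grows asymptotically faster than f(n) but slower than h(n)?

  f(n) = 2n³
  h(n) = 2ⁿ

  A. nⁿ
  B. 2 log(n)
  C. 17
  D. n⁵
D

We need g(n) with 2n³ = o(g(n)) and g(n) = o(2ⁿ), i.e. O(n³) ≺ g ≺ O(2ⁿ).
Check each option:
  A. nⁿ — O(nⁿ) does not grow strictly slower than h(n)
  B. 2 log(n) — O(log n) does not grow strictly faster than f(n)
  C. 17 — O(1) does not grow strictly faster than f(n)
  D. n⁵ — O(n⁵) is strictly between O(n³) and O(2ⁿ) ✓

Only option D (n⁵) lies strictly between.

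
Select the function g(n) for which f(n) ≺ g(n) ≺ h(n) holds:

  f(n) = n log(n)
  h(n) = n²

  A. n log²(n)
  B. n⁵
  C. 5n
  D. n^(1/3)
A

We need g(n) with n log(n) = o(g(n)) and g(n) = o(n²), i.e. O(n log n) ≺ g ≺ O(n²).
Check each option:
  A. n log²(n) — O(n log² n) is strictly between O(n log n) and O(n²) ✓
  B. n⁵ — O(n⁵) does not grow strictly slower than h(n)
  C. 5n — O(n) does not grow strictly faster than f(n)
  D. n^(1/3) — O(n^(1/3)) does not grow strictly faster than f(n)

Only option A (n log²(n)) lies strictly between.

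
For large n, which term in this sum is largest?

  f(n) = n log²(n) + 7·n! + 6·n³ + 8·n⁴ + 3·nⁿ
3·nⁿ

Looking at each term:
  - n log²(n) is O(n log² n)
  - 7·n! is O(n!)
  - 6·n³ is O(n³)
  - 8·n⁴ is O(n⁴)
  - 3·nⁿ is O(nⁿ)

The term 3·nⁿ (O(nⁿ)) grows fastest and dominates all others.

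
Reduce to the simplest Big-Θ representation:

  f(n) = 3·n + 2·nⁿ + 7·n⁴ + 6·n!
Θ(nⁿ)

Order the terms by growth rate: 3·n ≺ 7·n⁴ ≺ 6·n! ≺ 2·nⁿ.
The fastest-growing term 2·nⁿ dominates as n → ∞; dropping its constant factor gives Θ(nⁿ).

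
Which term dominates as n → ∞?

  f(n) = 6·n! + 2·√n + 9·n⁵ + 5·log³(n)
6·n!

Looking at each term:
  - 6·n! is O(n!)
  - 2·√n is O(√n)
  - 9·n⁵ is O(n⁵)
  - 5·log³(n) is O(log³ n)

The term 6·n! (O(n!)) grows fastest and dominates all others.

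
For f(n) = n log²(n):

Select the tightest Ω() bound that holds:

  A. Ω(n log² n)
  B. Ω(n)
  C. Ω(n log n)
A

f(n) = n log²(n) is Ω(n log² n).
All listed options are valid Big-Ω bounds (lower bounds),
but Ω(n log² n) is the tightest (largest valid bound).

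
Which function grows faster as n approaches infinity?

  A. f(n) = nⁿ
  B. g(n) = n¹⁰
A

f(n) = nⁿ is O(nⁿ), while g(n) = n¹⁰ is O(n¹⁰).
Since O(nⁿ) grows faster than O(n¹⁰), f(n) dominates.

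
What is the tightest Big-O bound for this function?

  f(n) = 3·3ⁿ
O(3ⁿ)

The dominant term in 3·3ⁿ is 3·3ⁿ, which is Θ(3ⁿ).
Constants are absorbed, so the tightest bound is O(3ⁿ).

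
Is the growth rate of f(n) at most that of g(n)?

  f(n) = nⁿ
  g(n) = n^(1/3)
False

f(n) = nⁿ is O(nⁿ), and g(n) = n^(1/3) is O(n^(1/3)).
Since O(nⁿ) grows faster than O(n^(1/3)), f(n) = O(g(n)) is false.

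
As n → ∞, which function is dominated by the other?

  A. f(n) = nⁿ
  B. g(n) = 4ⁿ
B

f(n) = nⁿ is O(nⁿ), while g(n) = 4ⁿ is O(4ⁿ).
Since O(4ⁿ) grows slower than O(nⁿ), g(n) is dominated.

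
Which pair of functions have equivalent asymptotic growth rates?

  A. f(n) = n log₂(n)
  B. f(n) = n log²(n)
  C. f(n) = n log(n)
A and C

Examining each function:
  A. n log₂(n) is O(n log n)
  B. n log²(n) is O(n log² n)
  C. n log(n) is O(n log n)

Functions A and C both have the same complexity class.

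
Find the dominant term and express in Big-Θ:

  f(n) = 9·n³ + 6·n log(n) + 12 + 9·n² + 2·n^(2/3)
Θ(n³)

Order the terms by growth rate: 12 ≺ 2·n^(2/3) ≺ 6·n log(n) ≺ 9·n² ≺ 9·n³.
The fastest-growing term 9·n³ dominates as n → ∞; dropping its constant factor gives Θ(n³).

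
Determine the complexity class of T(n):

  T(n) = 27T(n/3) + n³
Θ(n³ log n)

Master Theorem: a = 27, b = 3, f(n) = n³.
Compute the critical exponent d = log₃(27) = 3.
Compare f(n) = Θ(n³) against n^d:
  k = 3 = d, so f(n) = Θ(n^d) — Case 2.
  Work is balanced across levels: T(n) = Θ(n^d log n) = Θ(n³ log n).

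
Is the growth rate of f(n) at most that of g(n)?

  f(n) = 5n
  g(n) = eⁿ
True

f(n) = 5n is O(n), and g(n) = eⁿ is O(eⁿ).
Since O(n) ⊆ O(eⁿ) (f grows no faster than g), f(n) = O(g(n)) is true.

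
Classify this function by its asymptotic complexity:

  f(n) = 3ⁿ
O(3ⁿ)

The dominant term in 3ⁿ is 3ⁿ, which is Θ(3ⁿ).
Constants are absorbed, so the tightest bound is O(3ⁿ).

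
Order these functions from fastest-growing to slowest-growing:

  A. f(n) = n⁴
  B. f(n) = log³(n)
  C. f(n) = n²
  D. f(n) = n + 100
A > C > D > B

Comparing growth rates:
A = n⁴ is O(n⁴)
C = n² is O(n²)
D = n + 100 is O(n)
B = log³(n) is O(log³ n)

Therefore, the order from fastest to slowest is: A > C > D > B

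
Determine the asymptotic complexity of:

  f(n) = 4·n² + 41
O(n²)

The dominant term in 4·n² + 41 is 4·n², which is Θ(n²).
Lower-order terms (41) are asymptotically negligible.
Constants are absorbed, so the tightest bound is O(n²).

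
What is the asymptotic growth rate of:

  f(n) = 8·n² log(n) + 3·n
Θ(n² log n)

Order the terms by growth rate: 3·n ≺ 8·n² log(n).
The fastest-growing term 8·n² log(n) dominates as n → ∞; dropping its constant factor gives Θ(n² log n).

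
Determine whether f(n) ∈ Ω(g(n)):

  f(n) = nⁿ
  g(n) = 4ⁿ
True

f(n) = nⁿ is O(nⁿ), and g(n) = 4ⁿ is O(4ⁿ).
Since O(nⁿ) grows at least as fast as O(4ⁿ), f(n) = Ω(g(n)) is true.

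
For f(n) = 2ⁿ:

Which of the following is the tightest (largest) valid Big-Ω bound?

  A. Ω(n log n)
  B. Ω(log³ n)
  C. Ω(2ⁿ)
C

f(n) = 2ⁿ is Ω(2ⁿ).
All listed options are valid Big-Ω bounds (lower bounds),
but Ω(2ⁿ) is the tightest (largest valid bound).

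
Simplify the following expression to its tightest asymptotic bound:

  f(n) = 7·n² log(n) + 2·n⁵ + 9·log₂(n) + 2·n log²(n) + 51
Θ(n⁵)

Order the terms by growth rate: 51 ≺ 9·log₂(n) ≺ 2·n log²(n) ≺ 7·n² log(n) ≺ 2·n⁵.
The fastest-growing term 2·n⁵ dominates as n → ∞; dropping its constant factor gives Θ(n⁵).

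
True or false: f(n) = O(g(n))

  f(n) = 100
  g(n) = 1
True

f(n) = 100 and g(n) = 1 are both O(1).
Big-O permits equal growth rates (f ≤ c·g for some c), so f(n) = O(g(n)) is true.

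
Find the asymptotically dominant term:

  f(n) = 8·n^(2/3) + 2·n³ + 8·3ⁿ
8·3ⁿ

Looking at each term:
  - 8·n^(2/3) is O(n^(2/3))
  - 2·n³ is O(n³)
  - 8·3ⁿ is O(3ⁿ)

The term 8·3ⁿ (O(3ⁿ)) grows fastest and dominates all others.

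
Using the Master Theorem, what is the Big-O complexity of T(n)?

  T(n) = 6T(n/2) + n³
Θ(n³)

Master Theorem: a = 6, b = 2, f(n) = n³.
Compute the critical exponent d = log₂(6) = 2.585.
Compare f(n) = Θ(n³) against n^d:
  k = 3 > d = 2.585, so f(n) = Ω(n^(d+ε)) — Case 3.
  Regularity: a·(n/b)^3/n^3 = a/b^3 = 6/8 < 1 ✓.
  The top-level work dominates: T(n) = Θ(f(n)) = Θ(n³).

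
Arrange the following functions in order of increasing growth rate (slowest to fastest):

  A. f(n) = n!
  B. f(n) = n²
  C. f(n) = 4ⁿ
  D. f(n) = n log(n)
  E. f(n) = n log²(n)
D < E < B < C < A

Comparing growth rates:
D = n log(n) is O(n log n)
E = n log²(n) is O(n log² n)
B = n² is O(n²)
C = 4ⁿ is O(4ⁿ)
A = n! is O(n!)

Therefore, the order from slowest to fastest is: D < E < B < C < A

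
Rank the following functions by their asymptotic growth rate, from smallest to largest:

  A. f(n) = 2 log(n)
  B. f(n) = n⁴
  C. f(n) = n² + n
A < C < B

Comparing growth rates:
A = 2 log(n) is O(log n)
C = n² + n is O(n²)
B = n⁴ is O(n⁴)

Therefore, the order from slowest to fastest is: A < C < B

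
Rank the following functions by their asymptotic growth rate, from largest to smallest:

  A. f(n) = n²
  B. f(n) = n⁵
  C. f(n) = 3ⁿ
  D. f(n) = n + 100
C > B > A > D

Comparing growth rates:
C = 3ⁿ is O(3ⁿ)
B = n⁵ is O(n⁵)
A = n² is O(n²)
D = n + 100 is O(n)

Therefore, the order from fastest to slowest is: C > B > A > D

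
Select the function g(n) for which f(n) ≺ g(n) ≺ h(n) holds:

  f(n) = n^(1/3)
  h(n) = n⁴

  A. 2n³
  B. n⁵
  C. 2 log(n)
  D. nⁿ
A

We need g(n) with n^(1/3) = o(g(n)) and g(n) = o(n⁴), i.e. O(n^(1/3)) ≺ g ≺ O(n⁴).
Check each option:
  A. 2n³ — O(n³) is strictly between O(n^(1/3)) and O(n⁴) ✓
  B. n⁵ — O(n⁵) does not grow strictly slower than h(n)
  C. 2 log(n) — O(log n) does not grow strictly faster than f(n)
  D. nⁿ — O(nⁿ) does not grow strictly slower than h(n)

Only option A (2n³) lies strictly between.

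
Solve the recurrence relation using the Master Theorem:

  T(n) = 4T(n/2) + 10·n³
Θ(n³)

Master Theorem: a = 4, b = 2, f(n) = 10·n³.
Compute the critical exponent d = log₂(4) = 2.
Compare f(n) = Θ(n³) against n^d:
  k = 3 > d = 2, so f(n) = Ω(n^(d+ε)) — Case 3.
  Regularity: a·(n/b)^3/n^3 = a/b^3 = 4/8 < 1 ✓.
  The top-level work dominates: T(n) = Θ(f(n)) = Θ(n³).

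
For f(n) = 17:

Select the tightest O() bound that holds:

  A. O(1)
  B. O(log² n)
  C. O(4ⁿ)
A

f(n) = 17 is O(1).
All listed options are valid Big-O bounds (upper bounds),
but O(1) is the tightest (smallest valid bound).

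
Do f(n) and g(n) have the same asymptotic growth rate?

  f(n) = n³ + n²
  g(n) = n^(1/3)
False

f(n) = n³ + n² is O(n³), and g(n) = n^(1/3) is O(n^(1/3)).
Since they have different growth rates, f(n) = Θ(g(n)) is false.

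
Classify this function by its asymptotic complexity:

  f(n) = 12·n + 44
O(n)

The dominant term in 12·n + 44 is 12·n, which is Θ(n).
Lower-order terms (44) are asymptotically negligible.
Constants are absorbed, so the tightest bound is O(n).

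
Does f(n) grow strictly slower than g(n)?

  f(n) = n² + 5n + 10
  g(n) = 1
False

f(n) = n² + 5n + 10 is O(n²), and g(n) = 1 is O(1).
Since O(n²) grows faster than or equal to O(1), f(n) = o(g(n)) is false.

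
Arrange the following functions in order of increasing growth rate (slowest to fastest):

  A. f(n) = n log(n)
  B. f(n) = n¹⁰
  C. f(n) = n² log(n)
A < C < B

Comparing growth rates:
A = n log(n) is O(n log n)
C = n² log(n) is O(n² log n)
B = n¹⁰ is O(n¹⁰)

Therefore, the order from slowest to fastest is: A < C < B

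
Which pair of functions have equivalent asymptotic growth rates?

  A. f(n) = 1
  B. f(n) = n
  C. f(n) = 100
A and C

Examining each function:
  A. 1 is O(1)
  B. n is O(n)
  C. 100 is O(1)

Functions A and C both have the same complexity class.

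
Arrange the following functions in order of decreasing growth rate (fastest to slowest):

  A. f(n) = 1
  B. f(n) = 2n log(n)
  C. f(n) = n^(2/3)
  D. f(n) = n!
D > B > C > A

Comparing growth rates:
D = n! is O(n!)
B = 2n log(n) is O(n log n)
C = n^(2/3) is O(n^(2/3))
A = 1 is O(1)

Therefore, the order from fastest to slowest is: D > B > C > A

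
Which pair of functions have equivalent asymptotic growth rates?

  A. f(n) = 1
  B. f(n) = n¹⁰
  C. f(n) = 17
A and C

Examining each function:
  A. 1 is O(1)
  B. n¹⁰ is O(n¹⁰)
  C. 17 is O(1)

Functions A and C both have the same complexity class.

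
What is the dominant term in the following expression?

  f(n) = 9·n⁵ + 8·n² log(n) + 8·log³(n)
9·n⁵

Looking at each term:
  - 9·n⁵ is O(n⁵)
  - 8·n² log(n) is O(n² log n)
  - 8·log³(n) is O(log³ n)

The term 9·n⁵ (O(n⁵)) grows fastest and dominates all others.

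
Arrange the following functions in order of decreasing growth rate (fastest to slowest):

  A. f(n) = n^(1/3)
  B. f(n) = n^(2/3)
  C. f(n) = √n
B > C > A

Comparing growth rates:
B = n^(2/3) is O(n^(2/3))
C = √n is O(√n)
A = n^(1/3) is O(n^(1/3))

Therefore, the order from fastest to slowest is: B > C > A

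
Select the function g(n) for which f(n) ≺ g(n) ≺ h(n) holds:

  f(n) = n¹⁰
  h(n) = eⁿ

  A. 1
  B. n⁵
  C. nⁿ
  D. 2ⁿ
D

We need g(n) with n¹⁰ = o(g(n)) and g(n) = o(eⁿ), i.e. O(n¹⁰) ≺ g ≺ O(eⁿ).
Check each option:
  A. 1 — O(1) does not grow strictly faster than f(n)
  B. n⁵ — O(n⁵) does not grow strictly faster than f(n)
  C. nⁿ — O(nⁿ) does not grow strictly slower than h(n)
  D. 2ⁿ — O(2ⁿ) is strictly between O(n¹⁰) and O(eⁿ) ✓

Only option D (2ⁿ) lies strictly between.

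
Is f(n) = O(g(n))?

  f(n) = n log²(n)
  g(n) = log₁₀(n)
False

f(n) = n log²(n) is O(n log² n), and g(n) = log₁₀(n) is O(log n).
Since O(n log² n) grows faster than O(log n), f(n) = O(g(n)) is false.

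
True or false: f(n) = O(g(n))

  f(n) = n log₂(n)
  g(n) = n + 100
False

f(n) = n log₂(n) is O(n log n), and g(n) = n + 100 is O(n).
Since O(n log n) grows faster than O(n), f(n) = O(g(n)) is false.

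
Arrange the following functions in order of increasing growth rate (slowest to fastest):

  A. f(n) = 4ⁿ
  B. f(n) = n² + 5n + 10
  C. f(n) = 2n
C < B < A

Comparing growth rates:
C = 2n is O(n)
B = n² + 5n + 10 is O(n²)
A = 4ⁿ is O(4ⁿ)

Therefore, the order from slowest to fastest is: C < B < A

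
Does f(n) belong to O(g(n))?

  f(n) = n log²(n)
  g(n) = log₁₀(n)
False

f(n) = n log²(n) is O(n log² n), and g(n) = log₁₀(n) is O(log n).
Since O(n log² n) grows faster than O(log n), f(n) = O(g(n)) is false.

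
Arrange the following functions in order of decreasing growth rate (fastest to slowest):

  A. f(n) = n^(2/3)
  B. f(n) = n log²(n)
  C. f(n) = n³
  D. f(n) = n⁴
D > C > B > A

Comparing growth rates:
D = n⁴ is O(n⁴)
C = n³ is O(n³)
B = n log²(n) is O(n log² n)
A = n^(2/3) is O(n^(2/3))

Therefore, the order from fastest to slowest is: D > C > B > A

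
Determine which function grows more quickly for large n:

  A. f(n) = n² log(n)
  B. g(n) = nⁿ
B

f(n) = n² log(n) is O(n² log n), while g(n) = nⁿ is O(nⁿ).
Since O(nⁿ) grows faster than O(n² log n), g(n) dominates.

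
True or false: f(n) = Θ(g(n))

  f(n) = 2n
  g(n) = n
True

f(n) = 2n and g(n) = n are both O(n).
Since they have the same asymptotic growth rate, f(n) = Θ(g(n)) is true.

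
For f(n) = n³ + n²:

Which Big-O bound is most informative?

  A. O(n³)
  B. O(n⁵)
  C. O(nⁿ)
A

f(n) = n³ + n² is O(n³).
All listed options are valid Big-O bounds (upper bounds),
but O(n³) is the tightest (smallest valid bound).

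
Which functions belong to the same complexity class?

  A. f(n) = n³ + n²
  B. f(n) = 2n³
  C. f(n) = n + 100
A and B

Examining each function:
  A. n³ + n² is O(n³)
  B. 2n³ is O(n³)
  C. n + 100 is O(n)

Functions A and B both have the same complexity class.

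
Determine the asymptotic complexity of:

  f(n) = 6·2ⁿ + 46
O(2ⁿ)

The dominant term in 6·2ⁿ + 46 is 6·2ⁿ, which is Θ(2ⁿ).
Lower-order terms (46) are asymptotically negligible.
Constants are absorbed, so the tightest bound is O(2ⁿ).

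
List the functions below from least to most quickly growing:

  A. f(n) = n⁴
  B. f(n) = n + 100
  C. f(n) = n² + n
B < C < A

Comparing growth rates:
B = n + 100 is O(n)
C = n² + n is O(n²)
A = n⁴ is O(n⁴)

Therefore, the order from slowest to fastest is: B < C < A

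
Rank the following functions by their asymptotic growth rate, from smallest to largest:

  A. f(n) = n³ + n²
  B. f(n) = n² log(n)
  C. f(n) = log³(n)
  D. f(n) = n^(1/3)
C < D < B < A

Comparing growth rates:
C = log³(n) is O(log³ n)
D = n^(1/3) is O(n^(1/3))
B = n² log(n) is O(n² log n)
A = n³ + n² is O(n³)

Therefore, the order from slowest to fastest is: C < D < B < A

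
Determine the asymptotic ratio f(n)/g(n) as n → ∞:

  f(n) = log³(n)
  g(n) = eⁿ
0

Since log³(n) (O(log³ n)) grows slower than eⁿ (O(eⁿ)),
the ratio f(n)/g(n) → 0 as n → ∞.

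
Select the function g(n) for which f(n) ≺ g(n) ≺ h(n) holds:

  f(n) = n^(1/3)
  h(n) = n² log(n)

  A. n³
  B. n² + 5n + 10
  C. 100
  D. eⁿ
B

We need g(n) with n^(1/3) = o(g(n)) and g(n) = o(n² log(n)), i.e. O(n^(1/3)) ≺ g ≺ O(n² log n).
Check each option:
  A. n³ — O(n³) does not grow strictly slower than h(n)
  B. n² + 5n + 10 — O(n²) is strictly between O(n^(1/3)) and O(n² log n) ✓
  C. 100 — O(1) does not grow strictly faster than f(n)
  D. eⁿ — O(eⁿ) does not grow strictly slower than h(n)

Only option B (n² + 5n + 10) lies strictly between.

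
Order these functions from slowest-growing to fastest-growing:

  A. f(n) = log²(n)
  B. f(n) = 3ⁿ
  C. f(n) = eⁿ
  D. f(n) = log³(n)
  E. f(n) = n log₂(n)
A < D < E < C < B

Comparing growth rates:
A = log²(n) is O(log² n)
D = log³(n) is O(log³ n)
E = n log₂(n) is O(n log n)
C = eⁿ is O(eⁿ)
B = 3ⁿ is O(3ⁿ)

Therefore, the order from slowest to fastest is: A < D < E < C < B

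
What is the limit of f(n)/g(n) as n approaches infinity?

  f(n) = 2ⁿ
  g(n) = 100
∞

Since 2ⁿ (O(2ⁿ)) grows faster than 100 (O(1)),
the ratio f(n)/g(n) → ∞ as n → ∞.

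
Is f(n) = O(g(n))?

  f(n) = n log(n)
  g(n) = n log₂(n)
True

f(n) = n log(n) and g(n) = n log₂(n) are both O(n log n).
Big-O permits equal growth rates (f ≤ c·g for some c), so f(n) = O(g(n)) is true.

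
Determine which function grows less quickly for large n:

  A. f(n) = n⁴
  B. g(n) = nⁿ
A

f(n) = n⁴ is O(n⁴), while g(n) = nⁿ is O(nⁿ).
Since O(n⁴) grows slower than O(nⁿ), f(n) is dominated.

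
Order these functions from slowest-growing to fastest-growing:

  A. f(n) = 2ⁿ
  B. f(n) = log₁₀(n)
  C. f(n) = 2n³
B < C < A

Comparing growth rates:
B = log₁₀(n) is O(log n)
C = 2n³ is O(n³)
A = 2ⁿ is O(2ⁿ)

Therefore, the order from slowest to fastest is: B < C < A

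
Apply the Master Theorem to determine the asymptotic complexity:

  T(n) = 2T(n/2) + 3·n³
Θ(n³)

Master Theorem: a = 2, b = 2, f(n) = 3·n³.
Compute the critical exponent d = log₂(2) = 1.
Compare f(n) = Θ(n³) against n^d:
  k = 3 > d = 1, so f(n) = Ω(n^(d+ε)) — Case 3.
  Regularity: a·(n/b)^3/n^3 = a/b^3 = 2/8 < 1 ✓.
  The top-level work dominates: T(n) = Θ(f(n)) = Θ(n³).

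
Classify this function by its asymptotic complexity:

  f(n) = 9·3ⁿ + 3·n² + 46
O(3ⁿ)

The dominant term in 9·3ⁿ + 3·n² + 46 is 9·3ⁿ, which is Θ(3ⁿ).
Lower-order terms (3·n², 46) are asymptotically negligible.
Constants are absorbed, so the tightest bound is O(3ⁿ).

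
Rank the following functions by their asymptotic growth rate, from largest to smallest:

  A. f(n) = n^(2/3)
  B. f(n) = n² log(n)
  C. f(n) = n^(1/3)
B > A > C

Comparing growth rates:
B = n² log(n) is O(n² log n)
A = n^(2/3) is O(n^(2/3))
C = n^(1/3) is O(n^(1/3))

Therefore, the order from fastest to slowest is: B > A > C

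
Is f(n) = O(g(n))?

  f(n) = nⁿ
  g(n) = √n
False

f(n) = nⁿ is O(nⁿ), and g(n) = √n is O(√n).
Since O(nⁿ) grows faster than O(√n), f(n) = O(g(n)) is false.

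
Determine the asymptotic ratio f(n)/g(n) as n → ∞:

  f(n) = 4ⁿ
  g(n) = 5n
∞

Since 4ⁿ (O(4ⁿ)) grows faster than 5n (O(n)),
the ratio f(n)/g(n) → ∞ as n → ∞.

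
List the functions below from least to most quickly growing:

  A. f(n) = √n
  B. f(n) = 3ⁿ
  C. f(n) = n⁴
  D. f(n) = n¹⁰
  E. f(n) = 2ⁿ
A < C < D < E < B

Comparing growth rates:
A = √n is O(√n)
C = n⁴ is O(n⁴)
D = n¹⁰ is O(n¹⁰)
E = 2ⁿ is O(2ⁿ)
B = 3ⁿ is O(3ⁿ)

Therefore, the order from slowest to fastest is: A < C < D < E < B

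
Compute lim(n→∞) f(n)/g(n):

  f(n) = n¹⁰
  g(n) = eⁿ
0

Since n¹⁰ (O(n¹⁰)) grows slower than eⁿ (O(eⁿ)),
the ratio f(n)/g(n) → 0 as n → ∞.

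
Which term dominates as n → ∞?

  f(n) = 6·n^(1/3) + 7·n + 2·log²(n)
7·n

Looking at each term:
  - 6·n^(1/3) is O(n^(1/3))
  - 7·n is O(n)
  - 2·log²(n) is O(log² n)

The term 7·n (O(n)) grows fastest and dominates all others.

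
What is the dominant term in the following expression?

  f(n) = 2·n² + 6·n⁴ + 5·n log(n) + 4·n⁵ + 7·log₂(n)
4·n⁵

Looking at each term:
  - 2·n² is O(n²)
  - 6·n⁴ is O(n⁴)
  - 5·n log(n) is O(n log n)
  - 4·n⁵ is O(n⁵)
  - 7·log₂(n) is O(log n)

The term 4·n⁵ (O(n⁵)) grows fastest and dominates all others.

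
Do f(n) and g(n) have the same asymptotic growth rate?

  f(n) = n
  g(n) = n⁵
False

f(n) = n is O(n), and g(n) = n⁵ is O(n⁵).
Since they have different growth rates, f(n) = Θ(g(n)) is false.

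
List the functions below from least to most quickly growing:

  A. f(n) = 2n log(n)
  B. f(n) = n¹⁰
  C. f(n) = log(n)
C < A < B

Comparing growth rates:
C = log(n) is O(log n)
A = 2n log(n) is O(n log n)
B = n¹⁰ is O(n¹⁰)

Therefore, the order from slowest to fastest is: C < A < B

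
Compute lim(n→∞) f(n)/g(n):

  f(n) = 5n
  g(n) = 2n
5/2

Since 5n and 2n have the same growth rate (O(n)),
the ratio converges to a constant: 5/2.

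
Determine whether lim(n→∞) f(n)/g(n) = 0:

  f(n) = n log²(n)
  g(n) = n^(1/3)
False

f(n) = n log²(n) is O(n log² n), and g(n) = n^(1/3) is O(n^(1/3)).
Since O(n log² n) grows faster than or equal to O(n^(1/3)), f(n) = o(g(n)) is false.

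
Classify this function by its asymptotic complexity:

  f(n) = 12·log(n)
O(log n)

The dominant term in 12·log(n) is 12·log(n), which is Θ(log n).
Constants are absorbed, so the tightest bound is O(log n).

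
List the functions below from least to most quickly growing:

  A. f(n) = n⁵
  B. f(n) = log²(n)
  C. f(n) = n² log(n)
B < C < A

Comparing growth rates:
B = log²(n) is O(log² n)
C = n² log(n) is O(n² log n)
A = n⁵ is O(n⁵)

Therefore, the order from slowest to fastest is: B < C < A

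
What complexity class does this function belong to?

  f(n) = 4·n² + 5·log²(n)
O(n²)

The dominant term in 4·n² + 5·log²(n) is 4·n², which is Θ(n²).
Lower-order terms (5·log²(n)) are asymptotically negligible.
Constants are absorbed, so the tightest bound is O(n²).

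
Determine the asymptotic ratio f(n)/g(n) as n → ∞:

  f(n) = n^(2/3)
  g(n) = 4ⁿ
0

Since n^(2/3) (O(n^(2/3))) grows slower than 4ⁿ (O(4ⁿ)),
the ratio f(n)/g(n) → 0 as n → ∞.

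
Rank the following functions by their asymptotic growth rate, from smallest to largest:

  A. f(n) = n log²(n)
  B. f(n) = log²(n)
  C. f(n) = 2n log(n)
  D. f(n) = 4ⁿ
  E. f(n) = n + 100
B < E < C < A < D

Comparing growth rates:
B = log²(n) is O(log² n)
E = n + 100 is O(n)
C = 2n log(n) is O(n log n)
A = n log²(n) is O(n log² n)
D = 4ⁿ is O(4ⁿ)

Therefore, the order from slowest to fastest is: B < E < C < A < D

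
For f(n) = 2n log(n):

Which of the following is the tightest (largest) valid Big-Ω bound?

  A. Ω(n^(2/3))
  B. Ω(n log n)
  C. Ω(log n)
B

f(n) = 2n log(n) is Ω(n log n).
All listed options are valid Big-Ω bounds (lower bounds),
but Ω(n log n) is the tightest (largest valid bound).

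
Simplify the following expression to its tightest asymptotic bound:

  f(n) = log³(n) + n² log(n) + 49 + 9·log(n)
Θ(n² log n)

Order the terms by growth rate: 49 ≺ 9·log(n) ≺ log³(n) ≺ n² log(n).
The fastest-growing term n² log(n) dominates as n → ∞; dropping its constant factor gives Θ(n² log n).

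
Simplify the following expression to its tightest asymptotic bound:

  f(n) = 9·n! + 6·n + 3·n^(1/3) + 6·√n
Θ(n!)

Order the terms by growth rate: 3·n^(1/3) ≺ 6·√n ≺ 6·n ≺ 9·n!.
The fastest-growing term 9·n! dominates as n → ∞; dropping its constant factor gives Θ(n!).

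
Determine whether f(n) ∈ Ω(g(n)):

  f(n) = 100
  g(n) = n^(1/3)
False

f(n) = 100 is O(1), and g(n) = n^(1/3) is O(n^(1/3)).
Since O(1) grows slower than O(n^(1/3)), f(n) = Ω(g(n)) is false.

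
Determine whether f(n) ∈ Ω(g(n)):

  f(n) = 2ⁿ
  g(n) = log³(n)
True

f(n) = 2ⁿ is O(2ⁿ), and g(n) = log³(n) is O(log³ n).
Since O(2ⁿ) grows at least as fast as O(log³ n), f(n) = Ω(g(n)) is true.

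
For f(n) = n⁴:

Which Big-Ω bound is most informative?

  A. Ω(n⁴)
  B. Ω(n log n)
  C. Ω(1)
A

f(n) = n⁴ is Ω(n⁴).
All listed options are valid Big-Ω bounds (lower bounds),
but Ω(n⁴) is the tightest (largest valid bound).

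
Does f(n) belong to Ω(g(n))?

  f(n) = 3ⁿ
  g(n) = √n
True

f(n) = 3ⁿ is O(3ⁿ), and g(n) = √n is O(√n).
Since O(3ⁿ) grows at least as fast as O(√n), f(n) = Ω(g(n)) is true.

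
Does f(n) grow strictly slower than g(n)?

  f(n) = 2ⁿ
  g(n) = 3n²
False

f(n) = 2ⁿ is O(2ⁿ), and g(n) = 3n² is O(n²).
Since O(2ⁿ) grows faster than or equal to O(n²), f(n) = o(g(n)) is false.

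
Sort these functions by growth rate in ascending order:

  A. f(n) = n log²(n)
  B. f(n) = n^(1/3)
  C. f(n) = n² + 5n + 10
B < A < C

Comparing growth rates:
B = n^(1/3) is O(n^(1/3))
A = n log²(n) is O(n log² n)
C = n² + 5n + 10 is O(n²)

Therefore, the order from slowest to fastest is: B < A < C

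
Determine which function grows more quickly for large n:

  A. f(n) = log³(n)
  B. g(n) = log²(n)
A

f(n) = log³(n) is O(log³ n), while g(n) = log²(n) is O(log² n).
Since O(log³ n) grows faster than O(log² n), f(n) dominates.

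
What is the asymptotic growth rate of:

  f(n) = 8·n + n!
Θ(n!)

Order the terms by growth rate: 8·n ≺ n!.
The fastest-growing term n! dominates as n → ∞; dropping its constant factor gives Θ(n!).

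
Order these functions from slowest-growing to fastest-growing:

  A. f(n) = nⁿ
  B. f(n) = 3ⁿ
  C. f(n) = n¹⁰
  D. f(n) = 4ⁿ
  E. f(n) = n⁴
E < C < B < D < A

Comparing growth rates:
E = n⁴ is O(n⁴)
C = n¹⁰ is O(n¹⁰)
B = 3ⁿ is O(3ⁿ)
D = 4ⁿ is O(4ⁿ)
A = nⁿ is O(nⁿ)

Therefore, the order from slowest to fastest is: E < C < B < D < A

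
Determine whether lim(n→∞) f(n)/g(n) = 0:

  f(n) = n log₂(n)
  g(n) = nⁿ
True

f(n) = n log₂(n) is O(n log n), and g(n) = nⁿ is O(nⁿ).
Since O(n log n) grows strictly slower than O(nⁿ), f(n) = o(g(n)) is true.
This means lim(n→∞) f(n)/g(n) = 0.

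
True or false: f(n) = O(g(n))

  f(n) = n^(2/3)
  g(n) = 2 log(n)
False

f(n) = n^(2/3) is O(n^(2/3)), and g(n) = 2 log(n) is O(log n).
Since O(n^(2/3)) grows faster than O(log n), f(n) = O(g(n)) is false.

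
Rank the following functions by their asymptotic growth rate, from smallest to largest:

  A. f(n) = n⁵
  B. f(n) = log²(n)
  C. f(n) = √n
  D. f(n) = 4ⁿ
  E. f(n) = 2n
B < C < E < A < D

Comparing growth rates:
B = log²(n) is O(log² n)
C = √n is O(√n)
E = 2n is O(n)
A = n⁵ is O(n⁵)
D = 4ⁿ is O(4ⁿ)

Therefore, the order from slowest to fastest is: B < C < E < A < D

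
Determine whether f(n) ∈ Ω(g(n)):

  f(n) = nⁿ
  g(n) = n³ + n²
True

f(n) = nⁿ is O(nⁿ), and g(n) = n³ + n² is O(n³).
Since O(nⁿ) grows at least as fast as O(n³), f(n) = Ω(g(n)) is true.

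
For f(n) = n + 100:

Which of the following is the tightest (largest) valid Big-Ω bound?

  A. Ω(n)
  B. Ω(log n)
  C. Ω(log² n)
A

f(n) = n + 100 is Ω(n).
All listed options are valid Big-Ω bounds (lower bounds),
but Ω(n) is the tightest (largest valid bound).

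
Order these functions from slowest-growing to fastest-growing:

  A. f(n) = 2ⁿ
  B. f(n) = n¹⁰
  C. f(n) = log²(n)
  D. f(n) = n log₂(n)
C < D < B < A

Comparing growth rates:
C = log²(n) is O(log² n)
D = n log₂(n) is O(n log n)
B = n¹⁰ is O(n¹⁰)
A = 2ⁿ is O(2ⁿ)

Therefore, the order from slowest to fastest is: C < D < B < A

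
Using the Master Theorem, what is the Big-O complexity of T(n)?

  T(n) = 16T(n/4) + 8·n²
Θ(n² log n)

Master Theorem: a = 16, b = 4, f(n) = 8·n².
Compute the critical exponent d = log₄(16) = 2.
Compare f(n) = Θ(n²) against n^d:
  k = 2 = d, so f(n) = Θ(n^d) — Case 2.
  Work is balanced across levels: T(n) = Θ(n^d log n) = Θ(n² log n).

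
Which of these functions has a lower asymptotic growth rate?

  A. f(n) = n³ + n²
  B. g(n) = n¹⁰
A

f(n) = n³ + n² is O(n³), while g(n) = n¹⁰ is O(n¹⁰).
Since O(n³) grows slower than O(n¹⁰), f(n) is dominated.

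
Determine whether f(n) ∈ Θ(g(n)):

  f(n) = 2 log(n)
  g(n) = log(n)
True

f(n) = 2 log(n) and g(n) = log(n) are both O(log n).
Since they have the same asymptotic growth rate, f(n) = Θ(g(n)) is true.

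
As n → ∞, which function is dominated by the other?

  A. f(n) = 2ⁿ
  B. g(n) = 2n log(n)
B

f(n) = 2ⁿ is O(2ⁿ), while g(n) = 2n log(n) is O(n log n).
Since O(n log n) grows slower than O(2ⁿ), g(n) is dominated.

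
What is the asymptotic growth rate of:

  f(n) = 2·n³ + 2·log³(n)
Θ(n³)

Order the terms by growth rate: 2·log³(n) ≺ 2·n³.
The fastest-growing term 2·n³ dominates as n → ∞; dropping its constant factor gives Θ(n³).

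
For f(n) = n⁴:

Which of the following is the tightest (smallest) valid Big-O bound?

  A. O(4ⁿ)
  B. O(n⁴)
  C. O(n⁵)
B

f(n) = n⁴ is O(n⁴).
All listed options are valid Big-O bounds (upper bounds),
but O(n⁴) is the tightest (smallest valid bound).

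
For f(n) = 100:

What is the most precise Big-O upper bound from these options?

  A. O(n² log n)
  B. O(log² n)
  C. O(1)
C

f(n) = 100 is O(1).
All listed options are valid Big-O bounds (upper bounds),
but O(1) is the tightest (smallest valid bound).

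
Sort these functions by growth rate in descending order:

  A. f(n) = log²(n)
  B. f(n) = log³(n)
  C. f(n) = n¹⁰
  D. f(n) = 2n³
C > D > B > A

Comparing growth rates:
C = n¹⁰ is O(n¹⁰)
D = 2n³ is O(n³)
B = log³(n) is O(log³ n)
A = log²(n) is O(log² n)

Therefore, the order from fastest to slowest is: C > D > B > A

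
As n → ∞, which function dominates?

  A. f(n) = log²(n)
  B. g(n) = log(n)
A

f(n) = log²(n) is O(log² n), while g(n) = log(n) is O(log n).
Since O(log² n) grows faster than O(log n), f(n) dominates.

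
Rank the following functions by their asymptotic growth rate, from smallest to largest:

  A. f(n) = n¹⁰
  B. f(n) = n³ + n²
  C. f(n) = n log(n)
C < B < A

Comparing growth rates:
C = n log(n) is O(n log n)
B = n³ + n² is O(n³)
A = n¹⁰ is O(n¹⁰)

Therefore, the order from slowest to fastest is: C < B < A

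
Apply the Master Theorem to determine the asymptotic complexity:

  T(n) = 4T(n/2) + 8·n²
Θ(n² log n)

Master Theorem: a = 4, b = 2, f(n) = 8·n².
Compute the critical exponent d = log₂(4) = 2.
Compare f(n) = Θ(n²) against n^d:
  k = 2 = d, so f(n) = Θ(n^d) — Case 2.
  Work is balanced across levels: T(n) = Θ(n^d log n) = Θ(n² log n).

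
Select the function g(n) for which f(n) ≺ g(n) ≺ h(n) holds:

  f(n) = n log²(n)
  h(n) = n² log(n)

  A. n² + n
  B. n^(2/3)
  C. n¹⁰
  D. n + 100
A

We need g(n) with n log²(n) = o(g(n)) and g(n) = o(n² log(n)), i.e. O(n log² n) ≺ g ≺ O(n² log n).
Check each option:
  A. n² + n — O(n²) is strictly between O(n log² n) and O(n² log n) ✓
  B. n^(2/3) — O(n^(2/3)) does not grow strictly faster than f(n)
  C. n¹⁰ — O(n¹⁰) does not grow strictly slower than h(n)
  D. n + 100 — O(n) does not grow strictly faster than f(n)

Only option A (n² + n) lies strictly between.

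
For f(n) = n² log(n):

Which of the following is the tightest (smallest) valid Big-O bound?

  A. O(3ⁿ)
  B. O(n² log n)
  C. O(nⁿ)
B

f(n) = n² log(n) is O(n² log n).
All listed options are valid Big-O bounds (upper bounds),
but O(n² log n) is the tightest (smallest valid bound).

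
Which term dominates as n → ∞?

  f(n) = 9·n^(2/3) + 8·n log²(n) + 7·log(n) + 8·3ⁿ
8·3ⁿ

Looking at each term:
  - 9·n^(2/3) is O(n^(2/3))
  - 8·n log²(n) is O(n log² n)
  - 7·log(n) is O(log n)
  - 8·3ⁿ is O(3ⁿ)

The term 8·3ⁿ (O(3ⁿ)) grows fastest and dominates all others.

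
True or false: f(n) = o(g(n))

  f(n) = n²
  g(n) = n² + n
False

f(n) = n² is O(n²), and g(n) = n² + n is O(n²).
Since they have the same growth rate, f(n) = o(g(n)) is false.
(f = o(g) requires f to grow strictly slower, not equal.)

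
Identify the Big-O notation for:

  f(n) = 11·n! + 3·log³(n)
O(n!)

The dominant term in 11·n! + 3·log³(n) is 11·n!, which is Θ(n!).
Lower-order terms (3·log³(n)) are asymptotically negligible.
Constants are absorbed, so the tightest bound is O(n!).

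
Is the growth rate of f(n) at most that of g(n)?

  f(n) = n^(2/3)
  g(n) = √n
False

f(n) = n^(2/3) is O(n^(2/3)), and g(n) = √n is O(√n).
Since O(n^(2/3)) grows faster than O(√n), f(n) = O(g(n)) is false.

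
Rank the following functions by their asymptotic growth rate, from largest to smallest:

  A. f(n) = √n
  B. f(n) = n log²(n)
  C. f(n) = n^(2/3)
B > C > A

Comparing growth rates:
B = n log²(n) is O(n log² n)
C = n^(2/3) is O(n^(2/3))
A = √n is O(√n)

Therefore, the order from fastest to slowest is: B > C > A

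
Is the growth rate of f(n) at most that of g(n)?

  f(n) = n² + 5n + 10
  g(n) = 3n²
True

f(n) = n² + 5n + 10 and g(n) = 3n² are both O(n²).
Big-O permits equal growth rates (f ≤ c·g for some c), so f(n) = O(g(n)) is true.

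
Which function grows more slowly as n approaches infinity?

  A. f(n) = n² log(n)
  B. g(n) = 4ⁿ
A

f(n) = n² log(n) is O(n² log n), while g(n) = 4ⁿ is O(4ⁿ).
Since O(n² log n) grows slower than O(4ⁿ), f(n) is dominated.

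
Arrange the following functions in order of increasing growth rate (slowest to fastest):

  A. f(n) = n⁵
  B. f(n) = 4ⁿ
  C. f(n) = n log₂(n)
C < A < B

Comparing growth rates:
C = n log₂(n) is O(n log n)
A = n⁵ is O(n⁵)
B = 4ⁿ is O(4ⁿ)

Therefore, the order from slowest to fastest is: C < A < B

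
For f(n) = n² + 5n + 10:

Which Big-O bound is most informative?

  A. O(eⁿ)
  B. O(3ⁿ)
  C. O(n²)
C

f(n) = n² + 5n + 10 is O(n²).
All listed options are valid Big-O bounds (upper bounds),
but O(n²) is the tightest (smallest valid bound).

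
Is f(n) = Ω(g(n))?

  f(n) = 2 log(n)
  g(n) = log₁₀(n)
True

f(n) = 2 log(n) and g(n) = log₁₀(n) are both O(log n).
Big-Ω permits equal growth rates (f ≥ c·g for some c > 0), so f(n) = Ω(g(n)) is true.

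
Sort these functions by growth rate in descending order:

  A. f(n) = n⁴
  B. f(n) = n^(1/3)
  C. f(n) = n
A > C > B

Comparing growth rates:
A = n⁴ is O(n⁴)
C = n is O(n)
B = n^(1/3) is O(n^(1/3))

Therefore, the order from fastest to slowest is: A > C > B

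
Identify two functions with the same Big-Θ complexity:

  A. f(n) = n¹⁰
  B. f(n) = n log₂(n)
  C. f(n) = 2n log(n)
B and C

Examining each function:
  A. n¹⁰ is O(n¹⁰)
  B. n log₂(n) is O(n log n)
  C. 2n log(n) is O(n log n)

Functions B and C both have the same complexity class.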